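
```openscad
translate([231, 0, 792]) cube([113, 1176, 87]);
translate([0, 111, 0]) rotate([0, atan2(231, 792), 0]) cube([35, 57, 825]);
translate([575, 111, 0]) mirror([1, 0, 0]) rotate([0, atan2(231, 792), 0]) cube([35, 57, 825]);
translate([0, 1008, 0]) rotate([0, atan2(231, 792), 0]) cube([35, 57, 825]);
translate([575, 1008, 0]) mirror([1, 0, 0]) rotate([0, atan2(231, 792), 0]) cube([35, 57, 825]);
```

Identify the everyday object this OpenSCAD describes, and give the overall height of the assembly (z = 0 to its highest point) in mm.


A sawhorse. The overall height is 879 mm.

A beam across two mirrored pairs of raked legs — a sawhorse. The beam's underside is at z = 792 (matching the legs' vertical rise in atan2(231, 792)) and the beam is 87 mm tall, so its top is at 792 + 87 = 879 mm. The raked legs top out at the beam's underside, so that is the highest point.


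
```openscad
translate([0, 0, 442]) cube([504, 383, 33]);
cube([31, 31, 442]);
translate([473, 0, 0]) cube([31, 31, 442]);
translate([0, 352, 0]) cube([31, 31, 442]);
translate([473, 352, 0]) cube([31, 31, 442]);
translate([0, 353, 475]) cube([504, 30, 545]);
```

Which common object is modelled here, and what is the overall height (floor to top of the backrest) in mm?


A chair. The overall height is 1020 mm.

A slab on four corner posts with a tall panel at the back — a chair. The seat slab sits at z = 442 with thickness 33, and the 545 mm backrest starts at the seat top, so the overall height is 442 + 33 + 545 = 1020 mm.


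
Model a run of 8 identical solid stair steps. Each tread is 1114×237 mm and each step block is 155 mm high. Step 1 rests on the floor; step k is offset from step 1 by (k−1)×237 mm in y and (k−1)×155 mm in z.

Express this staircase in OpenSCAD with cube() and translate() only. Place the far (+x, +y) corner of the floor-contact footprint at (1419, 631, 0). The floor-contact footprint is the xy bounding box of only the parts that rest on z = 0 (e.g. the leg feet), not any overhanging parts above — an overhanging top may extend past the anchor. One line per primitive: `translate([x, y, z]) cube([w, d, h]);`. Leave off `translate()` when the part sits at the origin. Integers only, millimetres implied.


translate([305, 394, 0]) cube([1114, 237, 155]);
translate([305, 631, 155]) cube([1114, 237, 155]);
translate([305, 868, 310]) cube([1114, 237, 155]);
translate([305, 1105, 465]) cube([1114, 237, 155]);
translate([305, 1342, 620]) cube([1114, 237, 155]);
translate([305, 1579, 775]) cube([1114, 237, 155]);
translate([305, 1816, 930]) cube([1114, 237, 155]);
translate([305, 2053, 1085]) cube([1114, 237, 155]);


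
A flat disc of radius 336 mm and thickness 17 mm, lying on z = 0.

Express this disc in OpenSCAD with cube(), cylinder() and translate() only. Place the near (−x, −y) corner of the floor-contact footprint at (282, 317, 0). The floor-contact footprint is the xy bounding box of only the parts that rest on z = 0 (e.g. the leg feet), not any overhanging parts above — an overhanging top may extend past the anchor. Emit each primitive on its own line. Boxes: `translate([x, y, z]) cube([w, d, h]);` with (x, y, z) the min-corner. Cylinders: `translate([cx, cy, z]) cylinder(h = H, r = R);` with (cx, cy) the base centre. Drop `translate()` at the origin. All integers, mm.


translate([618, 653, 0]) cylinder(h = 17, r = 336);


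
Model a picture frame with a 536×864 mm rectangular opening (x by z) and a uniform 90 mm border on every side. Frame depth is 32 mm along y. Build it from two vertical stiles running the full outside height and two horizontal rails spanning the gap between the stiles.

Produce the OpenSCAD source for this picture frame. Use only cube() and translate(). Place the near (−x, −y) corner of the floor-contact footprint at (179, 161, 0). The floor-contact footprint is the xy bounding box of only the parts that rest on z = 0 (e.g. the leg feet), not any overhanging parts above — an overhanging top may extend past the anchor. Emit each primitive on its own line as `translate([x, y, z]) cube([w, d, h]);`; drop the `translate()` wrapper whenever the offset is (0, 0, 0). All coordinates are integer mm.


translate([179, 161, 0]) cube([90, 32, 1044]);
translate([805, 161, 0]) cube([90, 32, 1044]);
translate([269, 161, 0]) cube([536, 32, 90]);
translate([269, 161, 954]) cube([536, 32, 90]);


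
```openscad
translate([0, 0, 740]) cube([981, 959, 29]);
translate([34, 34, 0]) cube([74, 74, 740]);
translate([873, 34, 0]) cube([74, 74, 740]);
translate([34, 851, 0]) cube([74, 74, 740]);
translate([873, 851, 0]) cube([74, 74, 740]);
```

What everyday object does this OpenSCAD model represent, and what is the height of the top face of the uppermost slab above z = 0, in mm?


A table. The table height is 769 mm.

A 981×959×29 slab sits at z = 740 on four 74 mm square posts — a table. The top surface is at 740 + 29 = 769 mm.


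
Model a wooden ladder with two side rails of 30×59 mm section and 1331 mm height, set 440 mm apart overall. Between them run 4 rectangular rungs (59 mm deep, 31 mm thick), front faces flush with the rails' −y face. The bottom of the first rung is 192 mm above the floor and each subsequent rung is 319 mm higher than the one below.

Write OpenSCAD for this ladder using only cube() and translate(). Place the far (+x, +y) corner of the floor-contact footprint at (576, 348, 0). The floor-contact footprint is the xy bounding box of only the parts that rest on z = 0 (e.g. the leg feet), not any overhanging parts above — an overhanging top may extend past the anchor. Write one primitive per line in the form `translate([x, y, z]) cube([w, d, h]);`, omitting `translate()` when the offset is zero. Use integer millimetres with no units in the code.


translate([136, 289, 0]) cube([30, 59, 1331]);
translate([546, 289, 0]) cube([30, 59, 1331]);
translate([166, 289, 192]) cube([380, 59, 31]);
translate([166, 289, 511]) cube([380, 59, 31]);
translate([166, 289, 830]) cube([380, 59, 31]);
translate([166, 289, 1149]) cube([380, 59, 31]);


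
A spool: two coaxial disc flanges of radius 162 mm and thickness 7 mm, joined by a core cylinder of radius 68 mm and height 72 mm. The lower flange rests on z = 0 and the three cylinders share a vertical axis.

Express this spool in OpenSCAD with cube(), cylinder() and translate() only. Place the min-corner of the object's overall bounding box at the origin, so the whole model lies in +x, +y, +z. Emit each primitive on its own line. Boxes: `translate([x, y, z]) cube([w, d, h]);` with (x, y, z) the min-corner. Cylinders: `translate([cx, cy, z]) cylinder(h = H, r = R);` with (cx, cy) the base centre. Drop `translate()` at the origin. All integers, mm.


translate([162, 162, 0]) cylinder(h = 7, r = 162);
translate([162, 162, 7]) cylinder(h = 72, r = 68);
translate([162, 162, 79]) cylinder(h = 7, r = 162);


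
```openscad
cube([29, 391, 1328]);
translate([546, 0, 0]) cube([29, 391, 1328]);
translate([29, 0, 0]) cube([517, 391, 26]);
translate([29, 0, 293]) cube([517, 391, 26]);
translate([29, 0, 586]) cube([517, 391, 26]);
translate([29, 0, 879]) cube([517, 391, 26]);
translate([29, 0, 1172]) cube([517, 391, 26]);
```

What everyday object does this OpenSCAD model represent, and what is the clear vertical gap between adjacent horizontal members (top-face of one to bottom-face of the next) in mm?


A bookshelf. The clear shelf gap is 267 mm.

Two tall side panels with 5 horizontal boards between them — a bookshelf. The first two shelf undersides are at z = 0 and z = 293; with shelf thickness 26, the clear gap is 293 − 0 − 26 = 267 mm.


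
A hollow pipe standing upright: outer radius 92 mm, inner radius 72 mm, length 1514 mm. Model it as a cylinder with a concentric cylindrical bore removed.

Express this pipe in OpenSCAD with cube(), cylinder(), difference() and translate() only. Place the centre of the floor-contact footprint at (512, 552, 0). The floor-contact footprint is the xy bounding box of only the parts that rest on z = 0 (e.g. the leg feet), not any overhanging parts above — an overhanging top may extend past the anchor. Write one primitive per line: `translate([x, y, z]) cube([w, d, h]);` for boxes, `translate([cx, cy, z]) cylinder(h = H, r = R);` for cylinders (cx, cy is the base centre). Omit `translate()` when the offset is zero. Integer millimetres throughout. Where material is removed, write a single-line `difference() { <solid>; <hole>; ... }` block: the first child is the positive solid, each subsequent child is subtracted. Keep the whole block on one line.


difference() { translate([512, 552, 0]) cylinder(h = 1514, r = 92); translate([512, 552, 0]) cylinder(h = 1514, r = 72); }


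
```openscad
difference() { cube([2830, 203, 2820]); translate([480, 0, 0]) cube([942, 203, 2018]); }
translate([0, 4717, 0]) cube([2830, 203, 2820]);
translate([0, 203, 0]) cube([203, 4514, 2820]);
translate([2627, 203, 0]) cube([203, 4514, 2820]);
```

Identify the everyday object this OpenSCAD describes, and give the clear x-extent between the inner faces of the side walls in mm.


A single room. The interior width is 2424 mm.

Four walls enclosing a rectangle with a door in the front wall — a room. Outside width 2830 minus two 203 mm walls gives 2424 mm.


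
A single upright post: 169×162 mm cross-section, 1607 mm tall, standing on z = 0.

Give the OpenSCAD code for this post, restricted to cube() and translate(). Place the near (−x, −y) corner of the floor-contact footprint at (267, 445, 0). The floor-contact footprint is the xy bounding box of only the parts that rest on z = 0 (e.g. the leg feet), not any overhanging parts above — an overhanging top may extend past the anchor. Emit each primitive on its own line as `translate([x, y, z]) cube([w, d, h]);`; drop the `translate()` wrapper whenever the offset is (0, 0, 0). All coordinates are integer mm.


translate([267, 445, 0]) cube([169, 162, 1607]);


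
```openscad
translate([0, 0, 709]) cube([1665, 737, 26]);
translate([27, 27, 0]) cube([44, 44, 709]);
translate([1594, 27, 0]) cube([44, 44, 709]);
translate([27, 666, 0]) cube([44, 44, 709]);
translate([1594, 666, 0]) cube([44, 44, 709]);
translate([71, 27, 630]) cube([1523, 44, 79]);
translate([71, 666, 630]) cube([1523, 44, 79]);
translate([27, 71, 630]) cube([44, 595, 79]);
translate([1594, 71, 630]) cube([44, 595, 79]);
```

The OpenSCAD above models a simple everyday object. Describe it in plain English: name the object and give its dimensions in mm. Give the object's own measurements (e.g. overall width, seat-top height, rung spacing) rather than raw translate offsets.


A rectangular dining table. The top is 1665×737×26 mm with its upper surface at z = 735 mm. It stands on four 44×44 mm square legs, each inset 27 mm from the nearest pair of top edges, running from the floor to the underside of the top. Four apron rails, 44 mm thick and 79 mm tall, run between adjacent legs with their top edges flush with the underside of the top and their outer faces flush with the legs' outer faces.


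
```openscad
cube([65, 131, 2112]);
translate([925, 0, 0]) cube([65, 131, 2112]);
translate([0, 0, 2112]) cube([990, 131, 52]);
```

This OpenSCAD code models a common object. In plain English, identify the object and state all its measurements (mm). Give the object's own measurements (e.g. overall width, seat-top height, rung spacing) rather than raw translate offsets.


A door frame. The clear opening is 860 mm wide and 2112 mm high. Two 65 mm wide jambs, 131 mm deep, stand either side of the opening from the floor to the top of the opening. A 52 mm thick head sits across the top of both jambs, spanning the full outside width of the frame.


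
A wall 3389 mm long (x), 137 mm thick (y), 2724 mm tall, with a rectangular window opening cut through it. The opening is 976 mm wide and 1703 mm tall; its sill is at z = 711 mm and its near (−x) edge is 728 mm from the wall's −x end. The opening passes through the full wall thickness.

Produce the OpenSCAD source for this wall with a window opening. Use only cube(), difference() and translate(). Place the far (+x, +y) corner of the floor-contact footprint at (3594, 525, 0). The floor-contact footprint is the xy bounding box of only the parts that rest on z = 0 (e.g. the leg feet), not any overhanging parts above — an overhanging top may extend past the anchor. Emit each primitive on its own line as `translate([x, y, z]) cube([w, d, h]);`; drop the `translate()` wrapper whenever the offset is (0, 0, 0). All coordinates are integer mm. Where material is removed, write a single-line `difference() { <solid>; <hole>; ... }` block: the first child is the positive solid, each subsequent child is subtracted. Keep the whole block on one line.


difference() { translate([205, 388, 0]) cube([3389, 137, 2724]); translate([933, 388, 711]) cube([976, 137, 1703]); }


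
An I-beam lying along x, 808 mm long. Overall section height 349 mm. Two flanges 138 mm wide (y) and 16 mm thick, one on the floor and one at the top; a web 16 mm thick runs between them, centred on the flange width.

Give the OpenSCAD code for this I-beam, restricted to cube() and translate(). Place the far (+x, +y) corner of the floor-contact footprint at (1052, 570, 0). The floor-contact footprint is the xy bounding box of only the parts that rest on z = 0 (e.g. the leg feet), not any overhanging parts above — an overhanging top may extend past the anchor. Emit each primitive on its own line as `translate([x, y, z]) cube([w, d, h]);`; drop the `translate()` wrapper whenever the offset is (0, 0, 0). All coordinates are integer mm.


translate([244, 432, 0]) cube([808, 138, 16]);
translate([244, 493, 16]) cube([808, 16, 317]);
translate([244, 432, 333]) cube([808, 138, 16]);


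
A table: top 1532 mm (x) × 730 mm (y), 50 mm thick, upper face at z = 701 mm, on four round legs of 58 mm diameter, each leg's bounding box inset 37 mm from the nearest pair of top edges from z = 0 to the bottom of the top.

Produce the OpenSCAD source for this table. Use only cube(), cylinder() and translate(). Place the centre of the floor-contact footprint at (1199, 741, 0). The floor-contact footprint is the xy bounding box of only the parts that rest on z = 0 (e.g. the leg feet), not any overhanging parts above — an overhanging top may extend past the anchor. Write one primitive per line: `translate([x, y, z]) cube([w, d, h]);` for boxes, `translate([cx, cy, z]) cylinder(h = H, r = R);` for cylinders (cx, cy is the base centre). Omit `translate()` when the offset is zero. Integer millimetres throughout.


translate([433, 376, 651]) cube([1532, 730, 50]);
translate([499, 442, 0]) cylinder(h = 651, r = 29);
translate([1899, 442, 0]) cylinder(h = 651, r = 29);
translate([499, 1040, 0]) cylinder(h = 651, r = 29);
translate([1899, 1040, 0]) cylinder(h = 651, r = 29);


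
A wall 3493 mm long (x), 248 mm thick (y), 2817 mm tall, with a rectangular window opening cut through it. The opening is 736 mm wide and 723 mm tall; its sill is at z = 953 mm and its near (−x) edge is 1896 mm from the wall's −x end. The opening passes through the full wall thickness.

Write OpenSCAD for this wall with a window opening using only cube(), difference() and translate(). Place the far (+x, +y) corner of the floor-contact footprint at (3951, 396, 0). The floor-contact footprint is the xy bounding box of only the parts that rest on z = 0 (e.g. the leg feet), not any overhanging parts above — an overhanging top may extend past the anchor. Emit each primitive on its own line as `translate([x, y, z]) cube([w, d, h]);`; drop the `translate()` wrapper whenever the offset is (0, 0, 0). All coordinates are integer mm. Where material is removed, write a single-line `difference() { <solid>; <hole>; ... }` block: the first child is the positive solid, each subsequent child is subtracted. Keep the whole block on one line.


difference() { translate([458, 148, 0]) cube([3493, 248, 2817]); translate([2354, 148, 953]) cube([736, 248, 723]); }


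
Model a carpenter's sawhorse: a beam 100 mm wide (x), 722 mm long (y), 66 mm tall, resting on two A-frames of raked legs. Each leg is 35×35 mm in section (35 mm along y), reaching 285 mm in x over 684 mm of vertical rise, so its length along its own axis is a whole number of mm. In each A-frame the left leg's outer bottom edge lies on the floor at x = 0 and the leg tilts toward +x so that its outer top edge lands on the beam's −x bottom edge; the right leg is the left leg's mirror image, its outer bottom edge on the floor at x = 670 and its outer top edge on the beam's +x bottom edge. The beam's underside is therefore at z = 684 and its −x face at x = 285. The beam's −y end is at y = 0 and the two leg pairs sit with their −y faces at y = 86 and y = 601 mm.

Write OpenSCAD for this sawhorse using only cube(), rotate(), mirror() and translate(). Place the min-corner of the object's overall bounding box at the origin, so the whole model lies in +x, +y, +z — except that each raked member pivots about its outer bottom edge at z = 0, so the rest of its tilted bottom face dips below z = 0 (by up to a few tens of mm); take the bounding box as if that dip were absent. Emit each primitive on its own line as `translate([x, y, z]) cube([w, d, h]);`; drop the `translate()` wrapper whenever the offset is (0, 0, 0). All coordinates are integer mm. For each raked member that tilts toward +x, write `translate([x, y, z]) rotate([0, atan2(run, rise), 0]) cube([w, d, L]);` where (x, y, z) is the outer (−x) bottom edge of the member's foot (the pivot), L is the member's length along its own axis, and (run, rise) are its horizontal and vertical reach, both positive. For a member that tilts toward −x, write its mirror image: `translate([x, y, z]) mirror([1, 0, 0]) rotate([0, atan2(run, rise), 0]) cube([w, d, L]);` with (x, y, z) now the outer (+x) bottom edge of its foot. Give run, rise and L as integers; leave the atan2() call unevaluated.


// leg length = √(285² + 684²) = 741
// right-leg outer foot x = 2·285 + 100 = 670
// beam min-corner = (285, 0, 684)
translate([285, 0, 684]) cube([100, 722, 66]);
translate([0, 86, 0]) rotate([0, atan2(285, 684), 0]) cube([35, 35, 741]);
translate([670, 86, 0]) mirror([1, 0, 0]) rotate([0, atan2(285, 684), 0]) cube([35, 35, 741]);
translate([0, 601, 0]) rotate([0, atan2(285, 684), 0]) cube([35, 35, 741]);
translate([670, 601, 0]) mirror([1, 0, 0]) rotate([0, atan2(285, 684), 0]) cube([35, 35, 741]);


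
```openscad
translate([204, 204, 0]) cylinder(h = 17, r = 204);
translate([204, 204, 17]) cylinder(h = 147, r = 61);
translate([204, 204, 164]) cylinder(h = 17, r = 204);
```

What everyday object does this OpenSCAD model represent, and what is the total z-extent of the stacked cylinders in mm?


A spool. The overall height is 181 mm.

Three coaxial cylinders, large–small–large — a spool. Two 17 mm flanges and a 147 mm core give 17 + 147 + 17 = 181 mm.


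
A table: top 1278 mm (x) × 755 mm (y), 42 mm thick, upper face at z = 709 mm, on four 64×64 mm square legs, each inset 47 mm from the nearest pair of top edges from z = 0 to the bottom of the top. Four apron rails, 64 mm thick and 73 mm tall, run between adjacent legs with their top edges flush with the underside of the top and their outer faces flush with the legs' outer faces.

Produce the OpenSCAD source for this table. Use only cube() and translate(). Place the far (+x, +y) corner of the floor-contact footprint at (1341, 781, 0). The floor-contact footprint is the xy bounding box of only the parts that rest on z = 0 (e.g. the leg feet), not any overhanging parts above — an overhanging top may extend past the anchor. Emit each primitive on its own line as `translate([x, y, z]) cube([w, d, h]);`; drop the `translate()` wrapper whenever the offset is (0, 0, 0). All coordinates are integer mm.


translate([110, 73, 667]) cube([1278, 755, 42]);
translate([157, 120, 0]) cube([64, 64, 667]);
translate([1277, 120, 0]) cube([64, 64, 667]);
translate([157, 717, 0]) cube([64, 64, 667]);
translate([1277, 717, 0]) cube([64, 64, 667]);
translate([221, 120, 594]) cube([1056, 64, 73]);
translate([221, 717, 594]) cube([1056, 64, 73]);
translate([157, 184, 594]) cube([64, 533, 73]);
translate([1277, 184, 594]) cube([64, 533, 73]);


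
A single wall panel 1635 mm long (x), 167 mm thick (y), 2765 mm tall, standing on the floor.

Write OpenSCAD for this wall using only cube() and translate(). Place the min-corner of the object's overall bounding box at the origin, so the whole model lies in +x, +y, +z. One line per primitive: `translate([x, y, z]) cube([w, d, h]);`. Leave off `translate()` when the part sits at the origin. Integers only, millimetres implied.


cube([1635, 167, 2765]);


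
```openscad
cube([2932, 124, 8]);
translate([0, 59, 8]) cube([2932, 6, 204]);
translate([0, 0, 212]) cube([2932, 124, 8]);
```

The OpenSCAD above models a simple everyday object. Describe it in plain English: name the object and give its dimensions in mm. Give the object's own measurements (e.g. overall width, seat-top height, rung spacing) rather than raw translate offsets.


An I-beam lying along x, 2932 mm long. Overall section height 220 mm. Two flanges 124 mm wide (y) and 8 mm thick, one on the floor and one at the top; a web 6 mm thick runs between them, centred on the flange width.


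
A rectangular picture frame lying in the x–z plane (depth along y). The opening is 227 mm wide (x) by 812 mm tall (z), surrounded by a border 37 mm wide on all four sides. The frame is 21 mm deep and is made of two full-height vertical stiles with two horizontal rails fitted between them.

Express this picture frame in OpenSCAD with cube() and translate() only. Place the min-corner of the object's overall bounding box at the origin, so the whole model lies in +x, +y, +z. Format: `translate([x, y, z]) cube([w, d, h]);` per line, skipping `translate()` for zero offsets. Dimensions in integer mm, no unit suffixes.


cube([37, 21, 886]);
translate([264, 0, 0]) cube([37, 21, 886]);
translate([37, 0, 0]) cube([227, 21, 37]);
translate([37, 0, 849]) cube([227, 21, 37]);


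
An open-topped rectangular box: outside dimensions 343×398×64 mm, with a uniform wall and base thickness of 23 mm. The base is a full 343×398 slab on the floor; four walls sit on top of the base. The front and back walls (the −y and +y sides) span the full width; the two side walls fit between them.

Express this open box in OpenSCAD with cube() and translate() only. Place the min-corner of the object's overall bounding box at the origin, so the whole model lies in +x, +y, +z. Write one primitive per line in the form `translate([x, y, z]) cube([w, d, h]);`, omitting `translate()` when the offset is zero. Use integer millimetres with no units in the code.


cube([343, 398, 23]);
translate([0, 0, 23]) cube([343, 23, 41]);
translate([0, 375, 23]) cube([343, 23, 41]);
translate([0, 23, 23]) cube([23, 352, 41]);
translate([320, 23, 23]) cube([23, 352, 41]);


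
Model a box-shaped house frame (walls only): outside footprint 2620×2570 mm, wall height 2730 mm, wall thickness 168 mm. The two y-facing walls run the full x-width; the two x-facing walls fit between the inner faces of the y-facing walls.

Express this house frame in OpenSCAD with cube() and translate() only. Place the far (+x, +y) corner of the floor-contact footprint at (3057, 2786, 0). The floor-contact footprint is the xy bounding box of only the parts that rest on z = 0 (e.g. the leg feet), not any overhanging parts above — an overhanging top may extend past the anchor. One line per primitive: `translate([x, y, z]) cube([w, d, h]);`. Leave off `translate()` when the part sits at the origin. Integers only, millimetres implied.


translate([437, 216, 0]) cube([2620, 168, 2730]);
translate([437, 2618, 0]) cube([2620, 168, 2730]);
translate([437, 384, 0]) cube([168, 2234, 2730]);
translate([2889, 384, 0]) cube([168, 2234, 2730]);


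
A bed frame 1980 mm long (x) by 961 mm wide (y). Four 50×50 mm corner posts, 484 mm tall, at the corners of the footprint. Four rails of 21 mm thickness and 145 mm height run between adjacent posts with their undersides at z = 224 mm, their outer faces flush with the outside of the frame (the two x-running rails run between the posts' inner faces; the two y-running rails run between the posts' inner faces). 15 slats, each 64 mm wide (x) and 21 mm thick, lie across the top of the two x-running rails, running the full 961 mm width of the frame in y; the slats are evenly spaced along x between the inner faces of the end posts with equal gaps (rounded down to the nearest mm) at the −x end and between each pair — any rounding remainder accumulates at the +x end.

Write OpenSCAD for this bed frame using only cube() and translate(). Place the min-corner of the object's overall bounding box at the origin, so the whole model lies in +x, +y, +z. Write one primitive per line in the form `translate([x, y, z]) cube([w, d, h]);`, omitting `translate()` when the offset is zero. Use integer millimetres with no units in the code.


cube([50, 50, 484]);
translate([0, 911, 0]) cube([50, 50, 484]);
translate([1930, 0, 0]) cube([50, 50, 484]);
translate([1930, 911, 0]) cube([50, 50, 484]);
translate([50, 0, 224]) cube([1880, 21, 145]);
translate([50, 940, 224]) cube([1880, 21, 145]);
translate([0, 50, 224]) cube([21, 861, 145]);
translate([1959, 50, 224]) cube([21, 861, 145]);
translate([107, 0, 369]) cube([64, 961, 21]);
translate([228, 0, 369]) cube([64, 961, 21]);
translate([349, 0, 369]) cube([64, 961, 21]);
translate([470, 0, 369]) cube([64, 961, 21]);
translate([591, 0, 369]) cube([64, 961, 21]);
translate([712, 0, 369]) cube([64, 961, 21]);
translate([833, 0, 369]) cube([64, 961, 21]);
translate([954, 0, 369]) cube([64, 961, 21]);
translate([1075, 0, 369]) cube([64, 961, 21]);
translate([1196, 0, 369]) cube([64, 961, 21]);
translate([1317, 0, 369]) cube([64, 961, 21]);
translate([1438, 0, 369]) cube([64, 961, 21]);
translate([1559, 0, 369]) cube([64, 961, 21]);
translate([1680, 0, 369]) cube([64, 961, 21]);
translate([1801, 0, 369]) cube([64, 961, 21]);


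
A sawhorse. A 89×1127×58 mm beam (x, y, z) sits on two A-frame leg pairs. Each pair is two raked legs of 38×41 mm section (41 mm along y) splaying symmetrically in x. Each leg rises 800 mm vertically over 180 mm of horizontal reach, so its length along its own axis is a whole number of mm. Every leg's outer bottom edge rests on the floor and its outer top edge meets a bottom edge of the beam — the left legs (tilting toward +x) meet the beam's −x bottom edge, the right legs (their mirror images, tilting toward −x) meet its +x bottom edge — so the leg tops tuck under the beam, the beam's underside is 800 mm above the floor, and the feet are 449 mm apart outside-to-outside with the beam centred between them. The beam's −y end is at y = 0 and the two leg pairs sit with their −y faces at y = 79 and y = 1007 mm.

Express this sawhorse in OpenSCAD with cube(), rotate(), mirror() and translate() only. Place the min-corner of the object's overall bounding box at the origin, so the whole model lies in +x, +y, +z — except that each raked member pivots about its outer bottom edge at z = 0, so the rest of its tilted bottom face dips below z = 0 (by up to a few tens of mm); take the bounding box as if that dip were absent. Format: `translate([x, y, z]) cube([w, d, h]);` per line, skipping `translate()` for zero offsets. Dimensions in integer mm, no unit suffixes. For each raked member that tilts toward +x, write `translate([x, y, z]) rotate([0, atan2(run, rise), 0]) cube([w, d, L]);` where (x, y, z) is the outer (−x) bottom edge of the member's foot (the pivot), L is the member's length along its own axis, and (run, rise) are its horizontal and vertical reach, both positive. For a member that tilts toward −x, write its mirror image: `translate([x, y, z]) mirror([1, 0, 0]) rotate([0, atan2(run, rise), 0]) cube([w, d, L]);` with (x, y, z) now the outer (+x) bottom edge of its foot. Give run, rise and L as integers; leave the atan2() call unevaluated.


translate([180, 0, 800]) cube([89, 1127, 58]);
translate([0, 79, 0]) rotate([0, atan2(180, 800), 0]) cube([38, 41, 820]);
translate([449, 79, 0]) mirror([1, 0, 0]) rotate([0, atan2(180, 800), 0]) cube([38, 41, 820]);
translate([0, 1007, 0]) rotate([0, atan2(180, 800), 0]) cube([38, 41, 820]);
translate([449, 1007, 0]) mirror([1, 0, 0]) rotate([0, atan2(180, 800), 0]) cube([38, 41, 820]);


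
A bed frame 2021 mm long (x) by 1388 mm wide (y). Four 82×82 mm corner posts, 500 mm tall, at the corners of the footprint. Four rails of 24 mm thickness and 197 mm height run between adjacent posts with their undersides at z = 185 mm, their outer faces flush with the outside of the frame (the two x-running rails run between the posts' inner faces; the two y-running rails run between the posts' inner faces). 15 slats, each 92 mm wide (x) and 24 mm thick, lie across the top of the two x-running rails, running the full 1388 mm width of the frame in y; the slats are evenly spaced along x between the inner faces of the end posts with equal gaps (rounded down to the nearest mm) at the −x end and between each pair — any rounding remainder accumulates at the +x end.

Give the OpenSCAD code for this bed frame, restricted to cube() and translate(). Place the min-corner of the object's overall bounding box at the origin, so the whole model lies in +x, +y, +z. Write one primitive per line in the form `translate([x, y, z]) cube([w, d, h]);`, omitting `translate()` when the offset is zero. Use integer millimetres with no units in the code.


// slat z = rail_z + rail_h = 185 + 197 = 382
// slat gap = ⌊(1857 − 15·92) / 16⌋ = 29
cube([82, 82, 500]);
translate([0, 1306, 0]) cube([82, 82, 500]);
translate([1939, 0, 0]) cube([82, 82, 500]);
translate([1939, 1306, 0]) cube([82, 82, 500]);
translate([82, 0, 185]) cube([1857, 24, 197]);
translate([82, 1364, 185]) cube([1857, 24, 197]);
translate([0, 82, 185]) cube([24, 1224, 197]);
translate([1997, 82, 185]) cube([24, 1224, 197]);
translate([111, 0, 382]) cube([92, 1388, 24]);
translate([232, 0, 382]) cube([92, 1388, 24]);
translate([353, 0, 382]) cube([92, 1388, 24]);
translate([474, 0, 382]) cube([92, 1388, 24]);
translate([595, 0, 382]) cube([92, 1388, 24]);
translate([716, 0, 382]) cube([92, 1388, 24]);
translate([837, 0, 382]) cube([92, 1388, 24]);
translate([958, 0, 382]) cube([92, 1388, 24]);
translate([1079, 0, 382]) cube([92, 1388, 24]);
translate([1200, 0, 382]) cube([92, 1388, 24]);
translate([1321, 0, 382]) cube([92, 1388, 24]);
translate([1442, 0, 382]) cube([92, 1388, 24]);
translate([1563, 0, 382]) cube([92, 1388, 24]);
translate([1684, 0, 382]) cube([92, 1388, 24]);
translate([1805, 0, 382]) cube([92, 1388, 24]);


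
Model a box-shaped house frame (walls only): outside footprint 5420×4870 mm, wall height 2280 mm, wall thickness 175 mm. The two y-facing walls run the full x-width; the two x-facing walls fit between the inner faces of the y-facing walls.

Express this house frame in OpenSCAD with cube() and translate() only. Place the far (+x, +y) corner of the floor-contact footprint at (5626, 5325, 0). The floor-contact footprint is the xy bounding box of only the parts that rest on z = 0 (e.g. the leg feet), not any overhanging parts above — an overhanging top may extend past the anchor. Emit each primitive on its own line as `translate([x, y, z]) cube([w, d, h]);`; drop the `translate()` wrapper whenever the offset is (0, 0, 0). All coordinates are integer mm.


translate([206, 455, 0]) cube([5420, 175, 2280]);
translate([206, 5150, 0]) cube([5420, 175, 2280]);
translate([206, 630, 0]) cube([175, 4520, 2280]);
translate([5451, 630, 0]) cube([175, 4520, 2280]);


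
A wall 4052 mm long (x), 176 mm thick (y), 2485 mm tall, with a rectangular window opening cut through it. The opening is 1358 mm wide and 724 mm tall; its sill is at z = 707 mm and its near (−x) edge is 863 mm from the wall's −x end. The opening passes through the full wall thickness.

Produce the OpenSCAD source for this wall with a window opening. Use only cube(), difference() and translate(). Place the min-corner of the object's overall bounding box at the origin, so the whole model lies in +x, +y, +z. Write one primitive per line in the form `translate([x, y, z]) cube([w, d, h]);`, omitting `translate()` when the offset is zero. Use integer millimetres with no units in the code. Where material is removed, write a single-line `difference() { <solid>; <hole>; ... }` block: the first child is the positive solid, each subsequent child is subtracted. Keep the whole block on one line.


difference() { cube([4052, 176, 2485]); translate([863, 0, 707]) cube([1358, 176, 724]); }


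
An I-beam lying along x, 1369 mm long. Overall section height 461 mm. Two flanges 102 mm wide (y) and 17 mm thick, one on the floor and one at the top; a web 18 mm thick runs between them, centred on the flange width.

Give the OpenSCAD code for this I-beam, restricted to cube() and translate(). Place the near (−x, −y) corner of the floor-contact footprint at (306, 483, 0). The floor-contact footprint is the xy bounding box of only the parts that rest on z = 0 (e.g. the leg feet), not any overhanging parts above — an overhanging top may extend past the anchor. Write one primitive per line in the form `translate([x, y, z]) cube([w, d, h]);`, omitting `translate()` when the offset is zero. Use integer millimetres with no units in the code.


translate([306, 483, 0]) cube([1369, 102, 17]);
translate([306, 525, 17]) cube([1369, 18, 427]);
translate([306, 483, 444]) cube([1369, 102, 17]);


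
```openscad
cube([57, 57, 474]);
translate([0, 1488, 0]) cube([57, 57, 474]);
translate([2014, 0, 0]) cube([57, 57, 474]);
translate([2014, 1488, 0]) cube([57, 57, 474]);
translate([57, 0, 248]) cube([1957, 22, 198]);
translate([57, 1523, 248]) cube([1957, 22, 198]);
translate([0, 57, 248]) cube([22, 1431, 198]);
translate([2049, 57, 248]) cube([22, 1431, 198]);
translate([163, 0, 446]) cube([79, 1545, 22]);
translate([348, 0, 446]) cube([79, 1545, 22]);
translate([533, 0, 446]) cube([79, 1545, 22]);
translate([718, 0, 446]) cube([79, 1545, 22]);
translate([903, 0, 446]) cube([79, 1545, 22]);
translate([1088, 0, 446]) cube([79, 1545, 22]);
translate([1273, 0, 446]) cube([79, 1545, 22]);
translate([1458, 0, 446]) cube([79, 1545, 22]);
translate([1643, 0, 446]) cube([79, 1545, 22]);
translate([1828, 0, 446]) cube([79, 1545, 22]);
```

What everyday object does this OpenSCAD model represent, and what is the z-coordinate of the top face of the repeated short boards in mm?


A bed frame. The slat-top height is 468 mm.

Four posts, four rails, and a row of slats — a bed frame. Slats sit on the rails at z = 248 + 198 = 446; with slat thickness 22, the top is 468 mm.


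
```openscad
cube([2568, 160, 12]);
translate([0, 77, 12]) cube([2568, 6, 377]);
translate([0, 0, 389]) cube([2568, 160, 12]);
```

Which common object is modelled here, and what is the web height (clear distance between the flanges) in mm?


An I-beam. The web height is 377 mm.

Two wide flanges with a thin centred web — an I-beam. Overall 401 mm minus two 12 mm flanges gives a web of 401 − 2·12 = 377 mm.


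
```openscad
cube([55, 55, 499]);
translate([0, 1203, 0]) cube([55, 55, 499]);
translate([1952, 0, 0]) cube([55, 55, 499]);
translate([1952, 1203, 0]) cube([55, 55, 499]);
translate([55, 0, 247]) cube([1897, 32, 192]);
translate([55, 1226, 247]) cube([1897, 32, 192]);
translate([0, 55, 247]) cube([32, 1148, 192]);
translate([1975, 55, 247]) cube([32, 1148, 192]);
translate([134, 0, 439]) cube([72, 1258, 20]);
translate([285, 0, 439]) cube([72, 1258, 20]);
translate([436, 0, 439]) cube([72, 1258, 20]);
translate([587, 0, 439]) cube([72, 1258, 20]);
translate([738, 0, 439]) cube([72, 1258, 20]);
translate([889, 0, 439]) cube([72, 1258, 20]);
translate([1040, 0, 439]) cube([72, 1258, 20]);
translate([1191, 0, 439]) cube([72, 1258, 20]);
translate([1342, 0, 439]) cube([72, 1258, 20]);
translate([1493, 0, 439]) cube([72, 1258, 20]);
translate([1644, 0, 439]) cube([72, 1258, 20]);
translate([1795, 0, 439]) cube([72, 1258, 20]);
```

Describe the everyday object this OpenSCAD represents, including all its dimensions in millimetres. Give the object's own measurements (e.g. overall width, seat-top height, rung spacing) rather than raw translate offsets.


A bed frame 2007 mm long (x) by 1258 mm wide (y). Four 55×55 mm corner posts, 499 mm tall, at the corners of the footprint. Four rails of 32 mm thickness and 192 mm height run between adjacent posts with their undersides at z = 247 mm, their outer faces flush with the outside of the frame (the two x-running rails run between the posts' inner faces; the two y-running rails run between the posts' inner faces). 12 slats, each 72 mm wide (x) and 20 mm thick, lie across the top of the two x-running rails, running the full 1258 mm width of the frame in y; along x they sit between the end posts with a 79 mm gap after the −x posts and between neighbouring slats, leaving 85 mm before the +x posts.


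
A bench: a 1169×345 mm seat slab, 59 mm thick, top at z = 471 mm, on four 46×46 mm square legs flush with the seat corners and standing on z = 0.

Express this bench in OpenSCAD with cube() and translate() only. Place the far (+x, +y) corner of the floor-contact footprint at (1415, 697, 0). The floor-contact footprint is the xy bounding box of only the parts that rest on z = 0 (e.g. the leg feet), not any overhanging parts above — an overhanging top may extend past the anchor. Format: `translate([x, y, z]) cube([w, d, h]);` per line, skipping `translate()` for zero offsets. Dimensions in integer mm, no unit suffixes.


translate([246, 352, 412]) cube([1169, 345, 59]);
translate([246, 352, 0]) cube([46, 46, 412]);
translate([246, 651, 0]) cube([46, 46, 412]);
translate([1369, 352, 0]) cube([46, 46, 412]);
translate([1369, 651, 0]) cube([46, 46, 412]);


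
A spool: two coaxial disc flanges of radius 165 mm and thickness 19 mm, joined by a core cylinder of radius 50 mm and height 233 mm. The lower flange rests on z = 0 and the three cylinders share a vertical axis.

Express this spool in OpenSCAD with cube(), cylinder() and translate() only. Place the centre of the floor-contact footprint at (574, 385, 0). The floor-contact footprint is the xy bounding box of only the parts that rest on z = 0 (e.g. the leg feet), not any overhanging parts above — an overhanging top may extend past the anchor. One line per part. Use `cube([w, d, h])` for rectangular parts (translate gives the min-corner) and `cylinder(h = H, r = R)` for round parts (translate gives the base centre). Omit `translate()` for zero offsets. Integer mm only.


translate([574, 385, 0]) cylinder(h = 19, r = 165);
translate([574, 385, 19]) cylinder(h = 233, r = 50);
translate([574, 385, 252]) cylinder(h = 19, r = 165);


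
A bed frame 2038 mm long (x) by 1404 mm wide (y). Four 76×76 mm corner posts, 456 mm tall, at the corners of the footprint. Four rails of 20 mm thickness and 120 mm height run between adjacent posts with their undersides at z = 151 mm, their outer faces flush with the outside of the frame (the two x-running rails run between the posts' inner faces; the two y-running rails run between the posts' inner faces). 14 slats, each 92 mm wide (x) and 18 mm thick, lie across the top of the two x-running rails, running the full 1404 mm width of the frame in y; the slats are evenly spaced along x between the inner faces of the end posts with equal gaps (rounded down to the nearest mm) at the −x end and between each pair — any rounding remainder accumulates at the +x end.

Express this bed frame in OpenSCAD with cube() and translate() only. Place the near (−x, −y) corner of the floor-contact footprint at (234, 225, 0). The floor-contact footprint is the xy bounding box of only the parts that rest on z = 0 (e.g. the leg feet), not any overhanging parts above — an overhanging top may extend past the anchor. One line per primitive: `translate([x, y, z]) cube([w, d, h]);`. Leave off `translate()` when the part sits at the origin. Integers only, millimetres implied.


translate([234, 225, 0]) cube([76, 76, 456]);
translate([234, 1553, 0]) cube([76, 76, 456]);
translate([2196, 225, 0]) cube([76, 76, 456]);
translate([2196, 1553, 0]) cube([76, 76, 456]);
translate([310, 225, 151]) cube([1886, 20, 120]);
translate([310, 1609, 151]) cube([1886, 20, 120]);
translate([234, 301, 151]) cube([20, 1252, 120]);
translate([2252, 301, 151]) cube([20, 1252, 120]);
translate([349, 225, 271]) cube([92, 1404, 18]);
translate([480, 225, 271]) cube([92, 1404, 18]);
translate([611, 225, 271]) cube([92, 1404, 18]);
translate([742, 225, 271]) cube([92, 1404, 18]);
translate([873, 225, 271]) cube([92, 1404, 18]);
translate([1004, 225, 271]) cube([92, 1404, 18]);
translate([1135, 225, 271]) cube([92, 1404, 18]);
translate([1266, 225, 271]) cube([92, 1404, 18]);
translate([1397, 225, 271]) cube([92, 1404, 18]);
translate([1528, 225, 271]) cube([92, 1404, 18]);
translate([1659, 225, 271]) cube([92, 1404, 18]);
translate([1790, 225, 271]) cube([92, 1404, 18]);
translate([1921, 225, 271]) cube([92, 1404, 18]);
translate([2052, 225, 271]) cube([92, 1404, 18]);
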